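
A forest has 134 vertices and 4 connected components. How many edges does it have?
130 (Each of the 4 component trees on V_i vertices has V_i - 1 edges; summing gives V - C = 134 - 4 = 130)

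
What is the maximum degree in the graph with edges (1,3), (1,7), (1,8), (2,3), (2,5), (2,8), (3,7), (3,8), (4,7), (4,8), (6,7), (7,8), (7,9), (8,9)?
6 (attained at vertices 7, 8)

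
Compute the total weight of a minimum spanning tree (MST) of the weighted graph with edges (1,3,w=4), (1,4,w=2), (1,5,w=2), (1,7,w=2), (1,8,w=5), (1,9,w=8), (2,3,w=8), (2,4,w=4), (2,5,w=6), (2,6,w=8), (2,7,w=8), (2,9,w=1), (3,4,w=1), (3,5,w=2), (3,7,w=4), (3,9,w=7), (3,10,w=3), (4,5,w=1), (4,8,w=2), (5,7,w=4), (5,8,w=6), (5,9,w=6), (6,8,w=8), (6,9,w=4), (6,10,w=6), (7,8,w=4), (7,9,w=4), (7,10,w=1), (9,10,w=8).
18 (MST edges: (1,4,w=2), (1,7,w=2), (2,4,w=4), (2,9,w=1), (3,4,w=1), (4,5,w=1), (4,8,w=2), (6,9,w=4), (7,10,w=1); sum of weights 2 + 2 + 4 + 1 + 1 + 1 + 2 + 4 + 1 = 18)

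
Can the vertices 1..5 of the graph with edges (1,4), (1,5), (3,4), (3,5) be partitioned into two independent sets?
Yes. Partition: {1, 2, 3}, {4, 5}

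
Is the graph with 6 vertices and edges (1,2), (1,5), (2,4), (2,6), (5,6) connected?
No, it has 2 components: {1, 2, 4, 5, 6}, {3}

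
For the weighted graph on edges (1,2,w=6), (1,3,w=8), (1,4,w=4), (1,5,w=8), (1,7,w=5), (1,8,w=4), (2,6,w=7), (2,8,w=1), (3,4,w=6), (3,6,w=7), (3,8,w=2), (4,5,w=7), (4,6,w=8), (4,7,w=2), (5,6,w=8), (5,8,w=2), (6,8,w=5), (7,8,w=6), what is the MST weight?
20 (MST edges: (1,4,w=4), (1,8,w=4), (2,8,w=1), (3,8,w=2), (4,7,w=2), (5,8,w=2), (6,8,w=5); sum of weights 4 + 4 + 1 + 2 + 2 + 2 + 5 = 20)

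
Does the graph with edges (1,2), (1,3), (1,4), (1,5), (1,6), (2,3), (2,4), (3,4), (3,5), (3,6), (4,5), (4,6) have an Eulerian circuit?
No (6 vertices have odd degree: {1, 2, 3, 4, 5, 6}; Eulerian circuit requires 0)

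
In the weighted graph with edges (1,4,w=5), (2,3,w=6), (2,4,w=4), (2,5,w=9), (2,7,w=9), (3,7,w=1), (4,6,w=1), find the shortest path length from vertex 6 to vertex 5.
14 (path: 6 -> 4 -> 2 -> 5; weights 1 + 4 + 9 = 14)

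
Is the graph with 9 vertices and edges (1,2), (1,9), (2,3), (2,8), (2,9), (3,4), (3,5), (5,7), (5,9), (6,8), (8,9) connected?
Yes (BFS from 1 visits [1, 2, 9, 3, 8, 5, 4, 6, 7] — all 9 vertices reached)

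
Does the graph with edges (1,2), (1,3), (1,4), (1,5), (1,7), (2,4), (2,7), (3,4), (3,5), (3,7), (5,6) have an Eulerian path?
No (6 vertices have odd degree: {1, 2, 4, 5, 6, 7}; Eulerian path requires 0 or 2)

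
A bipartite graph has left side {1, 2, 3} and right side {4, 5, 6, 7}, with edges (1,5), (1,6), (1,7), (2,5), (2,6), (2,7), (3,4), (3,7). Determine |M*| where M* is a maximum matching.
3 (matching: (1,5), (2,6), (3,7); upper bound min(|L|,|R|) = min(3,4) = 3)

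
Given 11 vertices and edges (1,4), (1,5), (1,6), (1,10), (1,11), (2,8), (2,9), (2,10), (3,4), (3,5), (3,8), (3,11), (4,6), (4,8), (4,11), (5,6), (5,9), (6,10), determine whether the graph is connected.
No, it has 2 components: {1, 2, 3, 4, 5, 6, 8, 9, 10, 11}, {7}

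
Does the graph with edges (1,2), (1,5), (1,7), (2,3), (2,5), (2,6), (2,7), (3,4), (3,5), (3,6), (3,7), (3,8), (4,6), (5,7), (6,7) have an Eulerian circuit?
No (4 vertices have odd degree: {1, 2, 7, 8}; Eulerian circuit requires 0)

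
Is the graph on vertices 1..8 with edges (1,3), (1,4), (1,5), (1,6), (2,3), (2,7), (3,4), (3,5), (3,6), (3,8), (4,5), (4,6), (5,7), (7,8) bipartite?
No (odd cycle of length 3: 4 -> 1 -> 3 -> 4)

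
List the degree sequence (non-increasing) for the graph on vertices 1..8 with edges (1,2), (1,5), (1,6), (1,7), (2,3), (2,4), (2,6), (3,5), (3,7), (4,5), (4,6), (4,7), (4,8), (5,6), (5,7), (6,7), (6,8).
[6, 5, 5, 5, 4, 4, 3, 2] (degrees: deg(1)=4, deg(2)=4, deg(3)=3, deg(4)=5, deg(5)=5, deg(6)=6, deg(7)=5, deg(8)=2)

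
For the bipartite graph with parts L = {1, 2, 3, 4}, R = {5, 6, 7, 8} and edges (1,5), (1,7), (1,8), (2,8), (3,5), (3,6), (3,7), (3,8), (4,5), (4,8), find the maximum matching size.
4 (matching: (1,7), (2,8), (3,6), (4,5); upper bound min(|L|,|R|) = min(4,4) = 4)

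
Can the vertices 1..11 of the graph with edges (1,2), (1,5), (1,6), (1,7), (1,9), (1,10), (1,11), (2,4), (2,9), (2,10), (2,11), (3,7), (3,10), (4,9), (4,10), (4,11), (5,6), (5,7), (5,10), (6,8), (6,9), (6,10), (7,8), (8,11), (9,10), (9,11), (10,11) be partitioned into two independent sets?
No (odd cycle of length 3: 7 -> 1 -> 5 -> 7)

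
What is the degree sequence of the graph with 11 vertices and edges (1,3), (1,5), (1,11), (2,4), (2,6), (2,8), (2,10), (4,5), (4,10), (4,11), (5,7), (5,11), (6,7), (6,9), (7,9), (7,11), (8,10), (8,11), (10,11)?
[6, 4, 4, 4, 4, 4, 3, 3, 3, 2, 1] (degrees: deg(1)=3, deg(2)=4, deg(3)=1, deg(4)=4, deg(5)=4, deg(6)=3, deg(7)=4, deg(8)=3, deg(9)=2, deg(10)=4, deg(11)=6)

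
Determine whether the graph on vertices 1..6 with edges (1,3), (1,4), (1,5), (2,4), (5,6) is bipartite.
Yes. Partition: {1, 2, 6}, {3, 4, 5}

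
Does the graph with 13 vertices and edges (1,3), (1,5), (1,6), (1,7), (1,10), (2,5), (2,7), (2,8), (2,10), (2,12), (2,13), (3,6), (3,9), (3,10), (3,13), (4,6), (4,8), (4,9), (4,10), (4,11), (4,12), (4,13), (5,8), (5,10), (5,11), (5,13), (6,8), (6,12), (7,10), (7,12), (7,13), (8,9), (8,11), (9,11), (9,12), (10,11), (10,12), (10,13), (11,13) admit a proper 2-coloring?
No (odd cycle of length 3: 3 -> 1 -> 6 -> 3)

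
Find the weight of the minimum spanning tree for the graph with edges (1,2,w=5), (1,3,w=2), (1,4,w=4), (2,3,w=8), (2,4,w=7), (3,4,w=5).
11 (MST edges: (1,2,w=5), (1,3,w=2), (1,4,w=4); sum of weights 5 + 2 + 4 = 11)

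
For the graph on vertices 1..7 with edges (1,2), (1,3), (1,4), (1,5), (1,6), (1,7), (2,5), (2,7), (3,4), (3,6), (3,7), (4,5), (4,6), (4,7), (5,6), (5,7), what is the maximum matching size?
3 (matching: (1,7), (2,5), (3,6); upper bound floor(n/2) = floor(7/2) = 3)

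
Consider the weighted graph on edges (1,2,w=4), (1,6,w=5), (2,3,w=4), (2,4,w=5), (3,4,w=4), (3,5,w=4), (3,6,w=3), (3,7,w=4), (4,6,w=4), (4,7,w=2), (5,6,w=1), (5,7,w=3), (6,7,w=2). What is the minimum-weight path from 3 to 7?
4 (path: 3 -> 7; weights 4 = 4)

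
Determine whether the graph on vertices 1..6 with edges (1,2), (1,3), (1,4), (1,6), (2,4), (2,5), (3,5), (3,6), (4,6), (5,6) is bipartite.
No (odd cycle of length 3: 4 -> 1 -> 2 -> 4)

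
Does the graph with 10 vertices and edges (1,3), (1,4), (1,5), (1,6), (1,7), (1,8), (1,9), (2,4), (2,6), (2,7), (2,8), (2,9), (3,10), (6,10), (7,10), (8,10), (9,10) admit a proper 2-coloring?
Yes. Partition: {1, 2, 10}, {3, 4, 5, 6, 7, 8, 9}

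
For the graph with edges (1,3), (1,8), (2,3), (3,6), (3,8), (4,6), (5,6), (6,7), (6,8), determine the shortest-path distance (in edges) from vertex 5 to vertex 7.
2 (path: 5 -> 6 -> 7, 2 edges)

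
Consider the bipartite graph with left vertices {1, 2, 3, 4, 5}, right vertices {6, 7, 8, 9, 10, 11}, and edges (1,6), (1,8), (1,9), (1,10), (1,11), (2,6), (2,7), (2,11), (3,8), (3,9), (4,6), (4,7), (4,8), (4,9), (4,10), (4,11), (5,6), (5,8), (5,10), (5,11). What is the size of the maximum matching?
5 (matching: (1,11), (2,7), (3,9), (4,10), (5,8); upper bound min(|L|,|R|) = min(5,6) = 5)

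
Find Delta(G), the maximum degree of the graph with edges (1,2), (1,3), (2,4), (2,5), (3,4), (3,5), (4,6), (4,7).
4 (attained at vertex 4)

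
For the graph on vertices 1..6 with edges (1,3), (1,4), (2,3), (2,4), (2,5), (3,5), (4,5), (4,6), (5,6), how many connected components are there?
1 (components: {1, 2, 3, 4, 5, 6})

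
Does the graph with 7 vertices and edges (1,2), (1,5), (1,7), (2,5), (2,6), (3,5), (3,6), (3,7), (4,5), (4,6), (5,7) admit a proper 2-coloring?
No (odd cycle of length 3: 5 -> 1 -> 7 -> 5)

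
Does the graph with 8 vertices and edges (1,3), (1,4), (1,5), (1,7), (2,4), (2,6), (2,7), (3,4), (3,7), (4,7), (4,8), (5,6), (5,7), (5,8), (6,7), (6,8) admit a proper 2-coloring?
No (odd cycle of length 3: 7 -> 1 -> 5 -> 7)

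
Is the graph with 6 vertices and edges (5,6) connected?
No, it has 5 components: {1}, {2}, {3}, {4}, {5, 6}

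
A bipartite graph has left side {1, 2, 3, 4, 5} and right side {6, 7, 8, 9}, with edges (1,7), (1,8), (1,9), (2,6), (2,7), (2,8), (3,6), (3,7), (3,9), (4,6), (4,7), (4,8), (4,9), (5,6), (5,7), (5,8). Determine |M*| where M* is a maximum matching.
4 (matching: (1,9), (2,8), (3,7), (4,6); upper bound min(|L|,|R|) = min(5,4) = 4)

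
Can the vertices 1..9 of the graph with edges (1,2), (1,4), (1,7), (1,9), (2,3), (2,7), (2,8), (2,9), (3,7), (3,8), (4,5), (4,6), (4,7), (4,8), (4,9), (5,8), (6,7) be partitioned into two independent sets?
No (odd cycle of length 3: 2 -> 1 -> 7 -> 2)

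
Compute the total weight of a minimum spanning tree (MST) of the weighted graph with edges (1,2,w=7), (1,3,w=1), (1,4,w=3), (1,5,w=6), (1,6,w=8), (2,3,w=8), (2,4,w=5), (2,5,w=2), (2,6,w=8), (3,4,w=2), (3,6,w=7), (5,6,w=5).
15 (MST edges: (1,3,w=1), (2,4,w=5), (2,5,w=2), (3,4,w=2), (5,6,w=5); sum of weights 1 + 5 + 2 + 2 + 5 = 15)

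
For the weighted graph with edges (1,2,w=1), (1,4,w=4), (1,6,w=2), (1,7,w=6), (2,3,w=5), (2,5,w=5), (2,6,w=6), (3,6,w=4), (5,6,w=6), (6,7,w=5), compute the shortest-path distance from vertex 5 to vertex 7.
11 (path: 5 -> 6 -> 7; weights 6 + 5 = 11)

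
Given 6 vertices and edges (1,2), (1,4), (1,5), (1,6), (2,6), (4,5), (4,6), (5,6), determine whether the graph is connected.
No, it has 2 components: {1, 2, 4, 5, 6}, {3}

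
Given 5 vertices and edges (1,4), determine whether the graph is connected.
No, it has 4 components: {1, 4}, {2}, {3}, {5}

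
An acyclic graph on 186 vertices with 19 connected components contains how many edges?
167 (Each of the 19 component trees on V_i vertices has V_i - 1 edges; summing gives V - C = 186 - 19 = 167)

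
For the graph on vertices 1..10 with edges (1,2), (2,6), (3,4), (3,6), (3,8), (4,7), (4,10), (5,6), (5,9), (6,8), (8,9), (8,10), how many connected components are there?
1 (components: {1, 2, 3, 4, 5, 6, 7, 8, 9, 10})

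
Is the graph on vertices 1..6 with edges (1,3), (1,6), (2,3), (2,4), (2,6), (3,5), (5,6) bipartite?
Yes. Partition: {1, 2, 5}, {3, 4, 6}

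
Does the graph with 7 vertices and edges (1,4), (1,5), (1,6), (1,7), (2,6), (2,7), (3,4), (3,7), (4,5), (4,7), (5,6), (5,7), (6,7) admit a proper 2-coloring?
No (odd cycle of length 3: 7 -> 1 -> 5 -> 7)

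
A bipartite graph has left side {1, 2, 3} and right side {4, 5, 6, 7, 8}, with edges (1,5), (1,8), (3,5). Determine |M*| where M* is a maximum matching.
2 (matching: (1,8), (3,5); upper bound min(|L|,|R|) = min(3,5) = 3)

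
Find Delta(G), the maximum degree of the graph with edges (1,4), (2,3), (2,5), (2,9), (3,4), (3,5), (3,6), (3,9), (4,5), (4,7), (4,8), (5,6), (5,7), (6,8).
5 (attained at vertices 3, 4, 5)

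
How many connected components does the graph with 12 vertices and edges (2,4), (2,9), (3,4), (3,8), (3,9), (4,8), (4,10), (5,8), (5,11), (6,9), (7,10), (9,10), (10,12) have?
2 (components: {1}, {2, 3, 4, 5, 6, 7, 8, 9, 10, 11, 12})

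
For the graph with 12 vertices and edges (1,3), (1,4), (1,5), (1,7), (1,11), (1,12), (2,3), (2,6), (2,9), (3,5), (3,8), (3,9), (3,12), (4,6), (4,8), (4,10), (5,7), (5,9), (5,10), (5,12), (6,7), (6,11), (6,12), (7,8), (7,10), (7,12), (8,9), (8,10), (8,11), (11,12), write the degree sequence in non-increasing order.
[6, 6, 6, 6, 6, 6, 5, 4, 4, 4, 4, 3] (degrees: deg(1)=6, deg(2)=3, deg(3)=6, deg(4)=4, deg(5)=6, deg(6)=5, deg(7)=6, deg(8)=6, deg(9)=4, deg(10)=4, deg(11)=4, deg(12)=6)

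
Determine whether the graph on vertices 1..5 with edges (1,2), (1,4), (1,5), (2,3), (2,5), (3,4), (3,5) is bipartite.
No (odd cycle of length 3: 5 -> 1 -> 2 -> 5)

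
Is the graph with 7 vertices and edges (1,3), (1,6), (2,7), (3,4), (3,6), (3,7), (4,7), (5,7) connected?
Yes (BFS from 1 visits [1, 3, 6, 4, 7, 2, 5] — all 7 vertices reached)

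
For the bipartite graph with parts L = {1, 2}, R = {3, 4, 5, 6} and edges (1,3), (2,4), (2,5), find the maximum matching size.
2 (matching: (1,3), (2,5); upper bound min(|L|,|R|) = min(2,4) = 2)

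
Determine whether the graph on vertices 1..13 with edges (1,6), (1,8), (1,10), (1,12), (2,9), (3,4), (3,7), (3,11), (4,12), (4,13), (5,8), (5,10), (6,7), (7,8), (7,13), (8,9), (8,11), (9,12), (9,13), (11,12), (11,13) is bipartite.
Yes. Partition: {1, 4, 5, 7, 9, 11}, {2, 3, 6, 8, 10, 12, 13}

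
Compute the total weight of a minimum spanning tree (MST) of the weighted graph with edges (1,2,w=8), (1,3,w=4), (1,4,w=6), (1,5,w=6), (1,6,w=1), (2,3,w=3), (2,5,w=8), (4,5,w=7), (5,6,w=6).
20 (MST edges: (1,3,w=4), (1,4,w=6), (1,5,w=6), (1,6,w=1), (2,3,w=3); sum of weights 4 + 6 + 6 + 1 + 3 = 20)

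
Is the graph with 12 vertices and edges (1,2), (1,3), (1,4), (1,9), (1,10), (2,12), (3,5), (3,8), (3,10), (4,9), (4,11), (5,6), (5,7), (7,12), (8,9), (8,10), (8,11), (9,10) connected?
Yes (BFS from 1 visits [1, 2, 3, 4, 9, 10, 12, 5, 8, 11, 7, 6] — all 12 vertices reached)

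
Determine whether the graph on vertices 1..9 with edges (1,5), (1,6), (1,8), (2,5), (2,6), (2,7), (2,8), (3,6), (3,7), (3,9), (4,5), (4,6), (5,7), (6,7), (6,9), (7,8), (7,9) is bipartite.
No (odd cycle of length 3: 7 -> 5 -> 2 -> 7)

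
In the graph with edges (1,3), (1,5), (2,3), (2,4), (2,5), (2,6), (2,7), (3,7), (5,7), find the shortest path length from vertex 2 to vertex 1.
2 (path: 2 -> 5 -> 1, 2 edges)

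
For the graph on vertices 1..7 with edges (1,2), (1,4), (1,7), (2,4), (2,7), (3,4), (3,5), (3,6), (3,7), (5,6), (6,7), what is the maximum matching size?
3 (matching: (1,2), (3,5), (6,7); upper bound floor(n/2) = floor(7/2) = 3)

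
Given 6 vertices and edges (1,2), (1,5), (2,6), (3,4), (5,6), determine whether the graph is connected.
No, it has 2 components: {1, 2, 5, 6}, {3, 4}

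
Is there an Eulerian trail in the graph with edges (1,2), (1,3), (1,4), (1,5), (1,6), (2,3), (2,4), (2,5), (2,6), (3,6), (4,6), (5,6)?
No (6 vertices have odd degree: {1, 2, 3, 4, 5, 6}; Eulerian path requires 0 or 2)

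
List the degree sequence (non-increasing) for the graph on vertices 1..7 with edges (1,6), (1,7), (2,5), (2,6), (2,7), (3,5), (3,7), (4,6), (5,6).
[4, 3, 3, 3, 2, 2, 1] (degrees: deg(1)=2, deg(2)=3, deg(3)=2, deg(4)=1, deg(5)=3, deg(6)=4, deg(7)=3)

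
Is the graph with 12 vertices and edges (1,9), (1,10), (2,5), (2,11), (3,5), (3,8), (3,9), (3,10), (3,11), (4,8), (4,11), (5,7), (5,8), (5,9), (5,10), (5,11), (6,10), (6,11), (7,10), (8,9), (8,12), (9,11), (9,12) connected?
Yes (BFS from 1 visits [1, 9, 10, 3, 5, 8, 11, 12, 6, 7, 2, 4] — all 12 vertices reached)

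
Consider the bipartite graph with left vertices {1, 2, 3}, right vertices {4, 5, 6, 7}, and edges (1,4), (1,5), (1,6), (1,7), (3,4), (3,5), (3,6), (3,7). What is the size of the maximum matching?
2 (matching: (1,7), (3,6); upper bound min(|L|,|R|) = min(3,4) = 3)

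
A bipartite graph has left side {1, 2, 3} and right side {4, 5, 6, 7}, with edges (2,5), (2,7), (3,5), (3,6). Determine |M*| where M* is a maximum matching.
2 (matching: (2,7), (3,6); upper bound min(|L|,|R|) = min(3,4) = 3)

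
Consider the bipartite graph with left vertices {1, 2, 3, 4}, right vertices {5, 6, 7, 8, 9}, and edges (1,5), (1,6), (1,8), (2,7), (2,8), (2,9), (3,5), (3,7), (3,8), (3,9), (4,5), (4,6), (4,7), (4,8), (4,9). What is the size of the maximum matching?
4 (matching: (1,8), (2,9), (3,7), (4,6); upper bound min(|L|,|R|) = min(4,5) = 4)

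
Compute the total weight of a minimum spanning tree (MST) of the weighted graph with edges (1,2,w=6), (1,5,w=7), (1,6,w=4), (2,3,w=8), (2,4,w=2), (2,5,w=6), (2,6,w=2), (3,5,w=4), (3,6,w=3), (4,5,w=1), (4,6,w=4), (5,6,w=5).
12 (MST edges: (1,6,w=4), (2,4,w=2), (2,6,w=2), (3,6,w=3), (4,5,w=1); sum of weights 4 + 2 + 2 + 3 + 1 = 12)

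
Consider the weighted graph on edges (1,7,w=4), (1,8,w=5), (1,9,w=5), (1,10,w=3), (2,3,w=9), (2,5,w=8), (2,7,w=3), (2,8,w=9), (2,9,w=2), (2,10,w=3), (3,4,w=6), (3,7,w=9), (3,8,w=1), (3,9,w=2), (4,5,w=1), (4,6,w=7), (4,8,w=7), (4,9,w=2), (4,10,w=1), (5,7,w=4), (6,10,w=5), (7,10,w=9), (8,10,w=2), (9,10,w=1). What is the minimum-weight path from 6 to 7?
11 (path: 6 -> 10 -> 2 -> 7; weights 5 + 3 + 3 = 11)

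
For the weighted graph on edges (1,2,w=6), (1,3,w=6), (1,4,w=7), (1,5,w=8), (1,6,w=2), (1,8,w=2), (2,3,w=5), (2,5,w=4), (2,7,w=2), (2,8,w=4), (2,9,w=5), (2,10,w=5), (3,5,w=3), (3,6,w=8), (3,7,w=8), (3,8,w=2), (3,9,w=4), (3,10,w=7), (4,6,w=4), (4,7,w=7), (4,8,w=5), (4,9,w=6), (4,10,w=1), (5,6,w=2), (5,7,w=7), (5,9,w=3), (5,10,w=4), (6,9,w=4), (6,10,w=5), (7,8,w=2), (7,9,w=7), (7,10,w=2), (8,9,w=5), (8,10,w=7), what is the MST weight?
18 (MST edges: (1,6,w=2), (1,8,w=2), (2,7,w=2), (3,8,w=2), (4,10,w=1), (5,6,w=2), (5,9,w=3), (7,8,w=2), (7,10,w=2); sum of weights 2 + 2 + 2 + 2 + 1 + 2 + 3 + 2 + 2 = 18)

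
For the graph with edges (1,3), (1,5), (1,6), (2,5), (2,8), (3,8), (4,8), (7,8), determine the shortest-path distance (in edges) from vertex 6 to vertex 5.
2 (path: 6 -> 1 -> 5, 2 edges)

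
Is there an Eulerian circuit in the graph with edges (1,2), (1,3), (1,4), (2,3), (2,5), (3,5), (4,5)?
No (4 vertices have odd degree: {1, 2, 3, 5}; Eulerian circuit requires 0)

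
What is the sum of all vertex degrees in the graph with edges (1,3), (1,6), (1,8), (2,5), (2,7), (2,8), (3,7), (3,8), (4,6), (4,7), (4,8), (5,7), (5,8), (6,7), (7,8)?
30 (handshake: sum of degrees = 2|E| = 2 x 15 = 30)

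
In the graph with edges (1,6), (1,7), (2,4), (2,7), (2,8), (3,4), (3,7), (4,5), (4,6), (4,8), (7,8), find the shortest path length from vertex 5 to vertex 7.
3 (path: 5 -> 4 -> 2 -> 7, 3 edges)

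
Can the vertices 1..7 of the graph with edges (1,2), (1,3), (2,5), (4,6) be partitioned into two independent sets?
Yes. Partition: {1, 4, 5, 7}, {2, 3, 6}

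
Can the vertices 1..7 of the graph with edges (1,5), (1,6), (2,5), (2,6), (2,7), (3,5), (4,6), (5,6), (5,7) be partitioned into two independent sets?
No (odd cycle of length 3: 5 -> 1 -> 6 -> 5)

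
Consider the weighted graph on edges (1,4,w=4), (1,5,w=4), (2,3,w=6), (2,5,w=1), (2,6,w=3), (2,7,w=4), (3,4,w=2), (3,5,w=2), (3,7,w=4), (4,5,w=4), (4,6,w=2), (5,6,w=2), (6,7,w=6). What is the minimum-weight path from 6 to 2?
3 (path: 6 -> 2; weights 3 = 3)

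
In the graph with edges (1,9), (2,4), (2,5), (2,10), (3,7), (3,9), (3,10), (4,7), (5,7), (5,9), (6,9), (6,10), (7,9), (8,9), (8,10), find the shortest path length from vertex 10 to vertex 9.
2 (path: 10 -> 6 -> 9, 2 edges)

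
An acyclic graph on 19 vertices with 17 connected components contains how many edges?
2 (Each of the 17 component trees on V_i vertices has V_i - 1 edges; summing gives V - C = 19 - 17 = 2)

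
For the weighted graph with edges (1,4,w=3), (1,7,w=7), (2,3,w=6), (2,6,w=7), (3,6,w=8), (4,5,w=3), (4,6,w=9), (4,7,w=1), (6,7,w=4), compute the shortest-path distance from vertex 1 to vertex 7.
4 (path: 1 -> 4 -> 7; weights 3 + 1 = 4)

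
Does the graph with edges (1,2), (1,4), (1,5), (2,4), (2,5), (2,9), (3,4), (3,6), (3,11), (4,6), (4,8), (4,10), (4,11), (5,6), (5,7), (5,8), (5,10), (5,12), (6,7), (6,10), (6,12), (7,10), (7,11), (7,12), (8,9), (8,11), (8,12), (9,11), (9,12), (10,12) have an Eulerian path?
No (8 vertices have odd degree: {1, 3, 4, 5, 7, 8, 10, 11}; Eulerian path requires 0 or 2)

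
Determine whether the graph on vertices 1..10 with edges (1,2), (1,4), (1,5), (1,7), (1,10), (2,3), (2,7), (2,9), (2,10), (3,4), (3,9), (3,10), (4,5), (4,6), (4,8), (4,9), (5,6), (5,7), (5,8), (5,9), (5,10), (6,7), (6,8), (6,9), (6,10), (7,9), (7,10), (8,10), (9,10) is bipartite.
No (odd cycle of length 3: 5 -> 1 -> 4 -> 5)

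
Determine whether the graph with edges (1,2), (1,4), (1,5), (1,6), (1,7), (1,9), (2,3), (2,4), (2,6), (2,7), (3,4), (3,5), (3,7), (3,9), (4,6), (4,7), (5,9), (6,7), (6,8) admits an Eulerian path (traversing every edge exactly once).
No (8 vertices have odd degree: {2, 3, 4, 5, 6, 7, 8, 9}; Eulerian path requires 0 or 2)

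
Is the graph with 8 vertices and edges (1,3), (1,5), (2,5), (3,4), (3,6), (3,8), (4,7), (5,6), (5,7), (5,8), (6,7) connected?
Yes (BFS from 1 visits [1, 3, 5, 4, 6, 8, 2, 7] — all 8 vertices reached)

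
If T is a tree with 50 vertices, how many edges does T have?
49 (A tree on V vertices has V - 1 edges, so 50 - 1 = 49)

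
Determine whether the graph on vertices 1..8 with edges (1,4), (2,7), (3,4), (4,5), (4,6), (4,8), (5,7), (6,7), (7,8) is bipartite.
Yes. Partition: {1, 2, 3, 5, 6, 8}, {4, 7}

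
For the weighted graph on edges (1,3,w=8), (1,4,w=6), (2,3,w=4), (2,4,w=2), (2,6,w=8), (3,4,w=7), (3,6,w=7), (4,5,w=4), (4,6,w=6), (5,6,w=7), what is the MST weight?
22 (MST edges: (1,4,w=6), (2,3,w=4), (2,4,w=2), (4,5,w=4), (4,6,w=6); sum of weights 6 + 4 + 2 + 4 + 6 = 22)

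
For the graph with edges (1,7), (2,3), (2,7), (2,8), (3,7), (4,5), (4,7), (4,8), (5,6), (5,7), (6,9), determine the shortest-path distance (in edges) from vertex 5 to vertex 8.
2 (path: 5 -> 4 -> 8, 2 edges)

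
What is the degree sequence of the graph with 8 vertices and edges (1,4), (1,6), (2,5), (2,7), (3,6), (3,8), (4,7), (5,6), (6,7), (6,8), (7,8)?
[5, 4, 3, 2, 2, 2, 2, 2] (degrees: deg(1)=2, deg(2)=2, deg(3)=2, deg(4)=2, deg(5)=2, deg(6)=5, deg(7)=4, deg(8)=3)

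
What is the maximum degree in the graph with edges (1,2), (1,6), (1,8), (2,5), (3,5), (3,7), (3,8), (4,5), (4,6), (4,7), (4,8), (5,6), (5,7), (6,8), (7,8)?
5 (attained at vertices 5, 8)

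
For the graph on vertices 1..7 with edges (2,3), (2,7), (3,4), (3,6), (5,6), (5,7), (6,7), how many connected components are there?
2 (components: {1}, {2, 3, 4, 5, 6, 7})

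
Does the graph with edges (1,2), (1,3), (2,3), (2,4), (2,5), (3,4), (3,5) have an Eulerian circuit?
Yes (the graph is connected and all 5 vertices have even degree)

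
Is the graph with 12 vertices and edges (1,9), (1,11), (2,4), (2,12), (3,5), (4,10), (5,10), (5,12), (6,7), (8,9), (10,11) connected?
No, it has 2 components: {1, 2, 3, 4, 5, 8, 9, 10, 11, 12}, {6, 7}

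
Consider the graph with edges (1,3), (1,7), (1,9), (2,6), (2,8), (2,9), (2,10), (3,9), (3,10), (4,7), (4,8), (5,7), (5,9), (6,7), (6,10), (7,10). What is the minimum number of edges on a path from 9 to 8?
2 (path: 9 -> 2 -> 8, 2 edges)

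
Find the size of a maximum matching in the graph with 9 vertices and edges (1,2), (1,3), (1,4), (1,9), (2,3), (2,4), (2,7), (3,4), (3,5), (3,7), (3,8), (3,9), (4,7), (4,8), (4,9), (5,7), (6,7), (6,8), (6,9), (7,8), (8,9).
4 (matching: (1,2), (3,8), (5,7), (6,9); upper bound floor(n/2) = floor(9/2) = 4)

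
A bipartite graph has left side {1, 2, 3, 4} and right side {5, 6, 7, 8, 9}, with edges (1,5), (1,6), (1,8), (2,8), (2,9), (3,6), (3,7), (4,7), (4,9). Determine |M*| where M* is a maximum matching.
4 (matching: (1,8), (2,9), (3,6), (4,7); upper bound min(|L|,|R|) = min(4,5) = 4)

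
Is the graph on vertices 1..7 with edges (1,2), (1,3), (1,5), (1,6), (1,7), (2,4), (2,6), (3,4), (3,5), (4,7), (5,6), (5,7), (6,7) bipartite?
No (odd cycle of length 3: 7 -> 1 -> 5 -> 7)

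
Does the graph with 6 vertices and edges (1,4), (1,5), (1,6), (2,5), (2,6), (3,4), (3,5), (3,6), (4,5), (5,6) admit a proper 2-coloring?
No (odd cycle of length 3: 6 -> 1 -> 5 -> 6)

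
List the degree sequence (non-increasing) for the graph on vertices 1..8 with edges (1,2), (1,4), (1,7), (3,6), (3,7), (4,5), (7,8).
[3, 3, 2, 2, 1, 1, 1, 1] (degrees: deg(1)=3, deg(2)=1, deg(3)=2, deg(4)=2, deg(5)=1, deg(6)=1, deg(7)=3, deg(8)=1)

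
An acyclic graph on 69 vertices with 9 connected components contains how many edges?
60 (Each of the 9 component trees on V_i vertices has V_i - 1 edges; summing gives V - C = 69 - 9 = 60)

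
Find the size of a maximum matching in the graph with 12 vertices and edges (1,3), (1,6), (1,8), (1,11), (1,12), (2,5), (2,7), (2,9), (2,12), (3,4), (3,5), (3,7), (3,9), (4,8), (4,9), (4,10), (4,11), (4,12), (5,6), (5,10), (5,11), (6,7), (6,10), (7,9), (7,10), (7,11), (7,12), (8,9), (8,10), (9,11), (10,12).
6 (matching: (1,12), (2,5), (3,7), (4,8), (6,10), (9,11); upper bound floor(n/2) = floor(12/2) = 6)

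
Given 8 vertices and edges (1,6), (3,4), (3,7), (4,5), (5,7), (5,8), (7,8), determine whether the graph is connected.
No, it has 3 components: {1, 6}, {2}, {3, 4, 5, 7, 8}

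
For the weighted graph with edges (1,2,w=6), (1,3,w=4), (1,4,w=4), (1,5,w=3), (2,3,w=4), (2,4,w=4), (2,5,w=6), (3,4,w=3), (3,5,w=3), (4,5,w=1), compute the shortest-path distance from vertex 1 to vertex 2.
6 (path: 1 -> 2; weights 6 = 6)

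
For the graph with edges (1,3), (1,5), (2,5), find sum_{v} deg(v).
6 (handshake: sum of degrees = 2|E| = 2 x 3 = 6)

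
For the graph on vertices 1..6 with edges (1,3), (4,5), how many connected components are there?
4 (components: {1, 3}, {2}, {4, 5}, {6})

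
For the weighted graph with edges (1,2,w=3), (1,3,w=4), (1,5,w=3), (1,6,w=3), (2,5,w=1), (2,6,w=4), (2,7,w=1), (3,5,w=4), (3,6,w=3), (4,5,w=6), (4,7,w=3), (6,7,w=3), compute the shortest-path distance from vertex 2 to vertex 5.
1 (path: 2 -> 5; weights 1 = 1)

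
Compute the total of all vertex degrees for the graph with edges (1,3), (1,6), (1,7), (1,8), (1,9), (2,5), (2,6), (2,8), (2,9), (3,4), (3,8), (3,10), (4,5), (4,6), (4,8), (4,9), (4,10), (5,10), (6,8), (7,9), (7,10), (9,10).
44 (handshake: sum of degrees = 2|E| = 2 x 22 = 44)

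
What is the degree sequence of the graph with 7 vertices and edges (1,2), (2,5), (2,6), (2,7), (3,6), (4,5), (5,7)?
[4, 3, 2, 2, 1, 1, 1] (degrees: deg(1)=1, deg(2)=4, deg(3)=1, deg(4)=1, deg(5)=3, deg(6)=2, deg(7)=2)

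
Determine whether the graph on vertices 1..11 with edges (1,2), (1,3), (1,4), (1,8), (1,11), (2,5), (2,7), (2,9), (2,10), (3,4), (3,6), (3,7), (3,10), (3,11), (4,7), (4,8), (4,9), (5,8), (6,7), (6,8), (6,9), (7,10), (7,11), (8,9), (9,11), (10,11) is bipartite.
No (odd cycle of length 3: 4 -> 1 -> 8 -> 4)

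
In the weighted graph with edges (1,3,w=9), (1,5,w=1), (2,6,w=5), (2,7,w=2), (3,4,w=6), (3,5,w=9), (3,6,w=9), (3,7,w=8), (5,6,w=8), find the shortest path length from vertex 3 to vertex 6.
9 (path: 3 -> 6; weights 9 = 9)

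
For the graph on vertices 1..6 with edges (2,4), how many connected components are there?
5 (components: {1}, {2, 4}, {3}, {5}, {6})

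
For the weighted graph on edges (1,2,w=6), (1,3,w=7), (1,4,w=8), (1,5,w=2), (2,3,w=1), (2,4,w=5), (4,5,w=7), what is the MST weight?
14 (MST edges: (1,2,w=6), (1,5,w=2), (2,3,w=1), (2,4,w=5); sum of weights 6 + 2 + 1 + 5 = 14)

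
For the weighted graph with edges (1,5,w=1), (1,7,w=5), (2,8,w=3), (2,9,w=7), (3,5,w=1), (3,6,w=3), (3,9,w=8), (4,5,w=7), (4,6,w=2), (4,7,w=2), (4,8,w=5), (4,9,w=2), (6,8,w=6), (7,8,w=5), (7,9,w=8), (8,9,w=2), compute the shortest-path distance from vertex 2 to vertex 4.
7 (path: 2 -> 8 -> 9 -> 4; weights 3 + 2 + 2 = 7)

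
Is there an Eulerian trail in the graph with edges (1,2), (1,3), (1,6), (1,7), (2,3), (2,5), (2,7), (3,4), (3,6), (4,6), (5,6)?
Yes — and in fact it has an Eulerian circuit (the graph is connected and all 7 vertices have even degree)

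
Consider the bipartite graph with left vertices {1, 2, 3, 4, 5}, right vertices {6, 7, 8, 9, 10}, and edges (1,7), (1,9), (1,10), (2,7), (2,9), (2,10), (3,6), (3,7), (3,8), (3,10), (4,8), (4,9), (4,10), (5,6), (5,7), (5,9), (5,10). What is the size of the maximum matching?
5 (matching: (1,10), (2,7), (3,8), (4,9), (5,6); upper bound min(|L|,|R|) = min(5,5) = 5)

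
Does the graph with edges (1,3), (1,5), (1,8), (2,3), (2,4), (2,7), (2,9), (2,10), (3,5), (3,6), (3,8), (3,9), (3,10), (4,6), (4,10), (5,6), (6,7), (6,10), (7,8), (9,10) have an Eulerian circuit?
No (10 vertices have odd degree: {1, 2, 3, 4, 5, 6, 7, 8, 9, 10}; Eulerian circuit requires 0)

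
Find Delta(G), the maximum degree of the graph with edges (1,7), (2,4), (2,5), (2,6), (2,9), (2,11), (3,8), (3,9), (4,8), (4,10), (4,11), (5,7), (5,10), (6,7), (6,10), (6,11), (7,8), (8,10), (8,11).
5 (attained at vertices 2, 8)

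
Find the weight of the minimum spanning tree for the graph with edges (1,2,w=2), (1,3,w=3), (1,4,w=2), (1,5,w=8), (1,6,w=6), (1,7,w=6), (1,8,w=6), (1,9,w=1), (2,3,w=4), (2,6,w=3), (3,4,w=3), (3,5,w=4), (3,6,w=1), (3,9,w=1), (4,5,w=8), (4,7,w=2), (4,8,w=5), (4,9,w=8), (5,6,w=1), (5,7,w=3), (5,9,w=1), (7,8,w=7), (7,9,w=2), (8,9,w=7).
15 (MST edges: (1,2,w=2), (1,4,w=2), (1,9,w=1), (3,6,w=1), (3,9,w=1), (4,7,w=2), (4,8,w=5), (5,6,w=1); sum of weights 2 + 2 + 1 + 1 + 1 + 2 + 5 + 1 = 15)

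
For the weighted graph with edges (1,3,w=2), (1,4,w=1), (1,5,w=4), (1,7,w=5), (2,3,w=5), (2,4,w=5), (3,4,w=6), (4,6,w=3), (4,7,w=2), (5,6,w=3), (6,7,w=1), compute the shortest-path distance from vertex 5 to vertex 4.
5 (path: 5 -> 1 -> 4; weights 4 + 1 = 5)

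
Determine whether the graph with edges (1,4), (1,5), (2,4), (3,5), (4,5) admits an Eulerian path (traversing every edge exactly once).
No (4 vertices have odd degree: {2, 3, 4, 5}; Eulerian path requires 0 or 2)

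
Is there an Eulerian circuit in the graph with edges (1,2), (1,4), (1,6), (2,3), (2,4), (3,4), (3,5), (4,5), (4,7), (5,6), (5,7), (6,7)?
No (6 vertices have odd degree: {1, 2, 3, 4, 6, 7}; Eulerian circuit requires 0)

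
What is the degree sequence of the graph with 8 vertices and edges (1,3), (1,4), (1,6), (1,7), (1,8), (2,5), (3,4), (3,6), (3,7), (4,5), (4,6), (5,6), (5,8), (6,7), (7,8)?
[5, 5, 4, 4, 4, 4, 3, 1] (degrees: deg(1)=5, deg(2)=1, deg(3)=4, deg(4)=4, deg(5)=4, deg(6)=5, deg(7)=4, deg(8)=3)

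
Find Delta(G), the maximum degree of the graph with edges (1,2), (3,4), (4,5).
2 (attained at vertex 4)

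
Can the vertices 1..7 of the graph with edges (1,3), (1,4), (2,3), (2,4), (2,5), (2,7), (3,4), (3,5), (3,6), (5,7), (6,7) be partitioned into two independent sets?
No (odd cycle of length 3: 4 -> 1 -> 3 -> 4)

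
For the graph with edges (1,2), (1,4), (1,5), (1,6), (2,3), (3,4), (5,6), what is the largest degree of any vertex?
4 (attained at vertex 1)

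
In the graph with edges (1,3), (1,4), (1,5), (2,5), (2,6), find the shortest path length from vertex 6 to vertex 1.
3 (path: 6 -> 2 -> 5 -> 1, 3 edges)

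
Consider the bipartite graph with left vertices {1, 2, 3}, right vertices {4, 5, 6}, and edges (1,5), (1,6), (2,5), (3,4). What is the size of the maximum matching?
3 (matching: (1,6), (2,5), (3,4); upper bound min(|L|,|R|) = min(3,3) = 3)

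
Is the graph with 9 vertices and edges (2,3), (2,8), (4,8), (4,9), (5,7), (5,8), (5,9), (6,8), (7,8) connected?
No, it has 2 components: {1}, {2, 3, 4, 5, 6, 7, 8, 9}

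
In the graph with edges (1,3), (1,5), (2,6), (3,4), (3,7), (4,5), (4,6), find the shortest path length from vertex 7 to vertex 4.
2 (path: 7 -> 3 -> 4, 2 edges)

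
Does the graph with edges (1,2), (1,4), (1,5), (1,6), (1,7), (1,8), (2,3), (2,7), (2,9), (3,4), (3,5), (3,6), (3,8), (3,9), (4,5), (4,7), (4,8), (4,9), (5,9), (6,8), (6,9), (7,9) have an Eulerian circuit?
Yes (the graph is connected and all 9 vertices have even degree)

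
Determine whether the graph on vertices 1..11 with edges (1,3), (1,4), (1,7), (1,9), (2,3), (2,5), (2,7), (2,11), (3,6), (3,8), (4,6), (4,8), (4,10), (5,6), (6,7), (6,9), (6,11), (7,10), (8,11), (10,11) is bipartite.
Yes. Partition: {1, 2, 6, 8, 10}, {3, 4, 5, 7, 9, 11}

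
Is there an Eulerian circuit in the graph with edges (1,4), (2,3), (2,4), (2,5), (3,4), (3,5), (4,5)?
No (4 vertices have odd degree: {1, 2, 3, 5}; Eulerian circuit requires 0)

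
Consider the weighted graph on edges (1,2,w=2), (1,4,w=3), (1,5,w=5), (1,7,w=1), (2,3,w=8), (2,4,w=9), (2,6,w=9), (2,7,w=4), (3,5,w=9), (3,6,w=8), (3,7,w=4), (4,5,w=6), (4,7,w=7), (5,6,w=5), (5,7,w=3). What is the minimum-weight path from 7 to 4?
4 (path: 7 -> 1 -> 4; weights 1 + 3 = 4)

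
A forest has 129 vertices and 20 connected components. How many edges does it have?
109 (Each of the 20 component trees on V_i vertices has V_i - 1 edges; summing gives V - C = 129 - 20 = 109)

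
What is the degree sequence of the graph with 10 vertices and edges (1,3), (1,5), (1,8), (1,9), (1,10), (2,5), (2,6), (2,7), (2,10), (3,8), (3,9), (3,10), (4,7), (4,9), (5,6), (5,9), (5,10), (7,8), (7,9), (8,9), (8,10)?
[6, 5, 5, 5, 5, 4, 4, 4, 2, 2] (degrees: deg(1)=5, deg(2)=4, deg(3)=4, deg(4)=2, deg(5)=5, deg(6)=2, deg(7)=4, deg(8)=5, deg(9)=6, deg(10)=5)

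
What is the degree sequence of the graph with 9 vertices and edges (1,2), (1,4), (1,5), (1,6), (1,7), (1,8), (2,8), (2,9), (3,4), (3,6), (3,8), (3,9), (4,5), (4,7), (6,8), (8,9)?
[6, 5, 4, 4, 3, 3, 3, 2, 2] (degrees: deg(1)=6, deg(2)=3, deg(3)=4, deg(4)=4, deg(5)=2, deg(6)=3, deg(7)=2, deg(8)=5, deg(9)=3)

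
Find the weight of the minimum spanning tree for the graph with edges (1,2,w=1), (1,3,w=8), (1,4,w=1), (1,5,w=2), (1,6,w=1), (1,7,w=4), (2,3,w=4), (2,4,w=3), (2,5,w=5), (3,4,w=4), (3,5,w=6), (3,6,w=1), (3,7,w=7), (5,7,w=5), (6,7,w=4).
10 (MST edges: (1,2,w=1), (1,4,w=1), (1,5,w=2), (1,6,w=1), (1,7,w=4), (3,6,w=1); sum of weights 1 + 1 + 2 + 1 + 4 + 1 = 10)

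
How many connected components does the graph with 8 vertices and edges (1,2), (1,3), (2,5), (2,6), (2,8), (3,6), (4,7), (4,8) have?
1 (components: {1, 2, 3, 4, 5, 6, 7, 8})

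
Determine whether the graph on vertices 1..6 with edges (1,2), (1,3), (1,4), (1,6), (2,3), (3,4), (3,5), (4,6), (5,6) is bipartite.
No (odd cycle of length 3: 3 -> 1 -> 4 -> 3)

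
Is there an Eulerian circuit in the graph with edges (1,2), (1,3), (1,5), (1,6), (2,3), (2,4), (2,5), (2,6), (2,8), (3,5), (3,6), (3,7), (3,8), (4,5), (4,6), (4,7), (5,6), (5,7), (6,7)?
Yes (the graph is connected and all 8 vertices have even degree)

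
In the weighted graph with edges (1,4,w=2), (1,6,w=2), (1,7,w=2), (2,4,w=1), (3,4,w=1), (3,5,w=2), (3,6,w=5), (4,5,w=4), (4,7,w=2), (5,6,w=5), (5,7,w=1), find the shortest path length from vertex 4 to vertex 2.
1 (path: 4 -> 2; weights 1 = 1)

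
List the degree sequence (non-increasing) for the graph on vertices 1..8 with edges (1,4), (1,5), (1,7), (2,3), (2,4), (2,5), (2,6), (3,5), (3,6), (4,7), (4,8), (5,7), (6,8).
[4, 4, 4, 3, 3, 3, 3, 2] (degrees: deg(1)=3, deg(2)=4, deg(3)=3, deg(4)=4, deg(5)=4, deg(6)=3, deg(7)=3, deg(8)=2)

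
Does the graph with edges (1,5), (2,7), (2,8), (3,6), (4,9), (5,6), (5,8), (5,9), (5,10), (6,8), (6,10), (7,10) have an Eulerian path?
No (6 vertices have odd degree: {1, 3, 4, 5, 8, 10}; Eulerian path requires 0 or 2)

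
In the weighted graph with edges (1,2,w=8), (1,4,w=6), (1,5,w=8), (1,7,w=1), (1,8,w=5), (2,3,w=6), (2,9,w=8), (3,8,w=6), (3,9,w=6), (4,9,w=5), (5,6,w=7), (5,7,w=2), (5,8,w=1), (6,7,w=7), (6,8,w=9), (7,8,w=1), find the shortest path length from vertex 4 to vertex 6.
14 (path: 4 -> 1 -> 7 -> 6; weights 6 + 1 + 7 = 14)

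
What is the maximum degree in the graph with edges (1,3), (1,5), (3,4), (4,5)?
2 (attained at vertices 1, 3, 4, 5)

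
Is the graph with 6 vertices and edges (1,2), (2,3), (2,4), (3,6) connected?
No, it has 2 components: {1, 2, 3, 4, 6}, {5}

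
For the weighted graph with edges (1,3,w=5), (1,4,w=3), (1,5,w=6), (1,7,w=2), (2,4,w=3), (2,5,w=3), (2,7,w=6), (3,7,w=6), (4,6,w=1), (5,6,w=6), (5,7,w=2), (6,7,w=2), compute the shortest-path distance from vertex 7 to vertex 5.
2 (path: 7 -> 5; weights 2 = 2)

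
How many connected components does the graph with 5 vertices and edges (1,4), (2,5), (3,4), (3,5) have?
1 (components: {1, 2, 3, 4, 5})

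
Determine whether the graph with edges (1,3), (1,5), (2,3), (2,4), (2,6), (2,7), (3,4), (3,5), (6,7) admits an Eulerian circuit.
Yes (the graph is connected and all 7 vertices have even degree)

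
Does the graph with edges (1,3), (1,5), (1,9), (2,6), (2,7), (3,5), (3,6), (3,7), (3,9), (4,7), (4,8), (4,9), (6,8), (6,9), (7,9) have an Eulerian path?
No (4 vertices have odd degree: {1, 3, 4, 9}; Eulerian path requires 0 or 2)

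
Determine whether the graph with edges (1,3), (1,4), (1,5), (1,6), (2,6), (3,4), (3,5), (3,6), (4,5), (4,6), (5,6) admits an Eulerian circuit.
No (2 vertices have odd degree: {2, 6}; Eulerian circuit requires 0)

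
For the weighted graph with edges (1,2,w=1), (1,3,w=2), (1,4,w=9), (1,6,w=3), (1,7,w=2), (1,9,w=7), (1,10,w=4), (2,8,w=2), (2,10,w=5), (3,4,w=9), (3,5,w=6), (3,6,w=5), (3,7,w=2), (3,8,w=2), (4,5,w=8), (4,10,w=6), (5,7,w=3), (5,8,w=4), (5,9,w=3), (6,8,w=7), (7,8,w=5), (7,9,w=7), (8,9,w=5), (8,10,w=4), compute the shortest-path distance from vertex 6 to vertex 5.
8 (path: 6 -> 1 -> 7 -> 5; weights 3 + 2 + 3 = 8)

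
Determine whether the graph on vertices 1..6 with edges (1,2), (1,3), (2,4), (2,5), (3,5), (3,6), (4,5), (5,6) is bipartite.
No (odd cycle of length 5: 5 -> 2 -> 1 -> 3 -> 6 -> 5)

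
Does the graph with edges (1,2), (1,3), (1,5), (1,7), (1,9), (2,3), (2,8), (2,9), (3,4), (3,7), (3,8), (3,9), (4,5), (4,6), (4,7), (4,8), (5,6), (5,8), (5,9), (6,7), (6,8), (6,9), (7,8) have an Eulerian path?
No (6 vertices have odd degree: {1, 4, 5, 6, 7, 9}; Eulerian path requires 0 or 2)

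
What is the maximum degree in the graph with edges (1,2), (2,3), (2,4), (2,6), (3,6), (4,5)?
4 (attained at vertex 2)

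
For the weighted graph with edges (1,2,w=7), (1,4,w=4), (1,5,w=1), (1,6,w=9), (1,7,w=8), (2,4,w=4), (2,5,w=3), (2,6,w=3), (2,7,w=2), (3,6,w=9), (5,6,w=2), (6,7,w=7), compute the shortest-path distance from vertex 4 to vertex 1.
4 (path: 4 -> 1; weights 4 = 4)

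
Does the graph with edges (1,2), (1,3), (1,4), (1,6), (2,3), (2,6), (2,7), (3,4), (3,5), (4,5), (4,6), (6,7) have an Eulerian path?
Yes — and in fact it has an Eulerian circuit (the graph is connected and all 7 vertices have even degree)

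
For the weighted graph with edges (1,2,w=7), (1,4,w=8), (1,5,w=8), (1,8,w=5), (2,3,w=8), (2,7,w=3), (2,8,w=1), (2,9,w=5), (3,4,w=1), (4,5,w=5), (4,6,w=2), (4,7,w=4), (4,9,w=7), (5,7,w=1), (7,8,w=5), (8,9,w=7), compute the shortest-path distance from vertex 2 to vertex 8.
1 (path: 2 -> 8; weights 1 = 1)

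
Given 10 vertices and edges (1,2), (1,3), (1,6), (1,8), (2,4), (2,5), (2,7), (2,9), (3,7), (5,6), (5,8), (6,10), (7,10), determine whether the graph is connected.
Yes (BFS from 1 visits [1, 2, 3, 6, 8, 4, 5, 7, 9, 10] — all 10 vertices reached)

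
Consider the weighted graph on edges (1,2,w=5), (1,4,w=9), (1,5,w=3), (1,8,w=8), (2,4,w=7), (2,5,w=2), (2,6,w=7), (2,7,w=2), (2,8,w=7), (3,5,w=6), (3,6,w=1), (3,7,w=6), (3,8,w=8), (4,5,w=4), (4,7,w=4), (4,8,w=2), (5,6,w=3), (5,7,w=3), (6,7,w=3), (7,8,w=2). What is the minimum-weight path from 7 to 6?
3 (path: 7 -> 6; weights 3 = 3)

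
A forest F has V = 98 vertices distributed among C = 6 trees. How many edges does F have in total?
92 (Each of the 6 component trees on V_i vertices has V_i - 1 edges; summing gives V - C = 98 - 6 = 92)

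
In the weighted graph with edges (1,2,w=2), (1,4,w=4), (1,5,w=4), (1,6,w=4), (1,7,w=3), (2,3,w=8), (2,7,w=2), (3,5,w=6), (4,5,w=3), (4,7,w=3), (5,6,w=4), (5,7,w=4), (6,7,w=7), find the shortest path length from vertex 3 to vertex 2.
8 (path: 3 -> 2; weights 8 = 8)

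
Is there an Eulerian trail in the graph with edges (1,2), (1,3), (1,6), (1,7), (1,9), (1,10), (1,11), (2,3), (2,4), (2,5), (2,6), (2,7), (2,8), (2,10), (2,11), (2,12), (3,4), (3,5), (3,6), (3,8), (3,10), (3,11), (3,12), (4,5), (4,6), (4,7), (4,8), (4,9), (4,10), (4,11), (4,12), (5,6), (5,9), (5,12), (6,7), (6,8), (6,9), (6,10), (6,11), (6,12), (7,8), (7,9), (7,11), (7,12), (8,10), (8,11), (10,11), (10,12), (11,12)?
No (6 vertices have odd degree: {1, 3, 6, 8, 9, 11}; Eulerian path requires 0 or 2)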